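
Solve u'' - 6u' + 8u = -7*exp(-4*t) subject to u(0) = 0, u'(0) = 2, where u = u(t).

u = -7*exp(-4*t)/48 - 5*exp(2*t)/12 + 9*exp(4*t)/16

Characteristic equation r² - 6r + 8 = 0 factors as (r - 2)(r - 4) = 0, so r = 2, 4.
Hence u_h = C1*exp(2*t) + C2*exp(4*t).
Try u_p = A*exp(-4*t). Substituting into the equation and dividing by exp(-4*t) gives A = -7/48, so u_p = -7*exp(-4*t)/48.
General solution: u = -7*exp(-4*t)/48 + C1*exp(2*t) + C2*exp(4*t).
Apply the initial conditions: u(0) = -7/48 + C1 + C2 = 0 and u'(0) = 7/12 + 2*C1 + 4*C2 = 2. Solving gives C1 = -5/12, C2 = 9/16.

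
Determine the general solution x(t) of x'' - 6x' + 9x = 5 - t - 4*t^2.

x = 5/27 - 19*t/27 - 4*t**2/9 + C1*exp(3*t) + C2*t*exp(3*t)

Characteristic equation r² - 6r + 9 = 0 has discriminant (-6)² - 4·(9) = 0, so r = 3 is a repeated root.
Hence x_h = (C1 + C2*t)*exp(3*t).
For the particular solution try x_p = A0 + A1*t + A2*t^2. Substituting and matching coefficients of each power of t gives A0 = 5/27, A1 = -19/27, A2 = -4/9, so x_p = 5/27 - 19*t/27 - 4*t^2/9.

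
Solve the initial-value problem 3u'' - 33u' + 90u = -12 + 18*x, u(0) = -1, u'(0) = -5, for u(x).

u = -3/50 - 11*exp(5*x)/25 - exp(6*x)/2 + x/5

Divide through by 3: u'' - 11u' + 30u = -4 + 6*x.
Characteristic equation r² - 11r + 30 = 0 factors as (r - 5)(r - 6) = 0, so r = 5, 6.
Hence u_h = C1*exp(5*x) + C2*exp(6*x).
For the particular solution try u_p = A0 + A1*x. Substituting and matching coefficients of each power of x gives A0 = -3/50, A1 = 1/5, so u_p = -3/50 + x/5.
General solution: u = -3/50 + x/5 + C1*exp(5*x) + C2*exp(6*x).
Apply the initial conditions: u(0) = -3/50 + C1 + C2 = -1 and u'(0) = 1/5 + 5*C1 + 6*C2 = -5. Solving gives C1 = -11/25, C2 = -1/2.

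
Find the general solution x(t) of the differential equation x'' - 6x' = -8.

x = C2 + 4*t/3 + C1*exp(6*t)

Characteristic equation r² - 6r = 0 factors as (r - 6)r = 0, so r = 6, 0.
Hence x_h = C1*exp(6*t) + C2.
Since 1 solves the homogeneous equation (r = 0 is a root of multiplicity 1), multiply the trial by t. Try x_p = A*t. Substituting into the equation and dividing by 1 gives A = 4/3, so x_p = 4*t/3.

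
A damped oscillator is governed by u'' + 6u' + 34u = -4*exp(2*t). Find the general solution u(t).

Characteristic equation r² + 6r + 34 = 0 has discriminant (6)² - 4·(34) = -100 < 0, so r = -3 ± 5i.
Hence u_h = C1*cos(5*t)*exp(-3*t) + C2*exp(-3*t)*sin(5*t).
Try u_p = A*exp(2*t). Substituting into the equation and dividing by exp(2*t) gives A = -2/25, so u_p = -2*exp(2*t)/25.

u = -2*exp(2*t)/25 + C1*cos(5*t)*exp(-3*t) + C2*exp(-3*t)*sin(5*t)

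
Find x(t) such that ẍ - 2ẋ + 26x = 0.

x = C1*cos(5*t)*exp(t) + C2*exp(t)*sin(5*t)

Characteristic equation r² - 2r + 26 = 0 has discriminant (-2)² - 4·(26) = -100 < 0, so r = 1 ± 5i.
Hence x_h = C1*cos(5*t)*exp(t) + C2*exp(t)*sin(5*t).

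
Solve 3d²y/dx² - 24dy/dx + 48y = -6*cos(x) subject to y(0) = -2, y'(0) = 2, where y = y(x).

Divide through by 3: y'' - 8y' + 16y = -2*cos(x).
Characteristic equation r² - 8r + 16 = 0 has discriminant (-8)² - 4·(16) = 0, so r = 4 is a repeated root.
Hence y_h = (C1 + C2*x)*exp(4*x).
Try y_p = A*cos(x) + B*sin(x). Substituting and equating the coefficients of cos(x) and sin(x) gives A = -30/289, B = 16/289, so y_p = -30*cos(x)/289 + 16*sin(x)/289.
General solution: y = -30*cos(x)/289 + 16*sin(x)/289 + C1*exp(4*x) + C2*x*exp(4*x).
Apply the initial conditions: y(0) = -30/289 + C1 = -2 and y'(0) = 16/289 + C2 + 4*C1 = 2. Solving gives C1 = -548/289, C2 = 162/17.

y = -548*exp(4*x)/289 - 30*cos(x)/289 + 16*sin(x)/289 + 162*x*exp(4*x)/17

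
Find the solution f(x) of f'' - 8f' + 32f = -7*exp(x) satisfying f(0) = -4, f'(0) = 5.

f = -7*exp(x)/25 - 93*cos(4*x)*exp(4*x)/25 + 126*exp(4*x)*sin(4*x)/25

Characteristic equation r² - 8r + 32 = 0 has discriminant (-8)² - 4·(32) = -64 < 0, so r = 4 ± 4i.
Hence f_h = C1*cos(4*x)*exp(4*x) + C2*exp(4*x)*sin(4*x).
Try f_p = A*exp(x). Substituting into the equation and dividing by exp(x) gives A = -7/25, so f_p = -7*exp(x)/25.
General solution: f = -7*exp(x)/25 + C1*cos(4*x)*exp(4*x) + C2*exp(4*x)*sin(4*x).
Apply the initial conditions: f(0) = -7/25 + C1 = -4 and f'(0) = -7/25 + 4*C1 + 4*C2 = 5. Solving gives C1 = -93/25, C2 = 126/25.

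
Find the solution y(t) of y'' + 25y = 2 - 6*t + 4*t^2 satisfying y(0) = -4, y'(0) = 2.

Characteristic equation r² + 25 = 0 has discriminant (0)² - 4·(25) = -100 < 0, so r = ± 5i.
Hence y_h = C1*cos(5*t) + C2*sin(5*t).
For the particular solution try y_p = A0 + A1*t + A2*t^2. Substituting and matching coefficients of each power of t gives A0 = 42/625, A1 = -6/25, A2 = 4/25, so y_p = 42/625 - 6*t/25 + 4*t^2/25.
General solution: y = 42/625 - 6*t/25 + 4*t^2/25 + C1*cos(5*t) + C2*sin(5*t).
Apply the initial conditions: y(0) = 42/625 + C1 = -4 and y'(0) = -6/25 + 5*C2 = 2. Solving gives C1 = -2542/625, C2 = 56/125.

y = 42/625 - 2542*cos(5*t)/625 - 6*t/25 + 4*t**2/25 + 56*sin(5*t)/125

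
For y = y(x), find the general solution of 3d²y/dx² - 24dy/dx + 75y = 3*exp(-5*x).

Divide through by 3: y'' - 8y' + 25y = exp(-5*x).
Characteristic equation r² - 8r + 25 = 0 has discriminant (-8)² - 4·(25) = -36 < 0, so r = 4 ± 3i.
Hence y_h = C1*cos(3*x)*exp(4*x) + C2*exp(4*x)*sin(3*x).
Try y_p = A*exp(-5*x). Substituting into the equation and dividing by exp(-5*x) gives A = 1/90, so y_p = exp(-5*x)/90.

y = exp(-5*x)/90 + C1*cos(3*x)*exp(4*x) + C2*exp(4*x)*sin(3*x)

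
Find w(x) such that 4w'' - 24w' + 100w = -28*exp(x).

w = -7*exp(x)/20 + C1*cos(4*x)*exp(3*x) + C2*exp(3*x)*sin(4*x)

Divide through by 4: w'' - 6w' + 25w = -7*exp(x).
Characteristic equation r² - 6r + 25 = 0 has discriminant (-6)² - 4·(25) = -64 < 0, so r = 3 ± 4i.
Hence w_h = C1*cos(4*x)*exp(3*x) + C2*exp(3*x)*sin(4*x).
Try w_p = A*exp(x). Substituting into the equation and dividing by exp(x) gives A = -7/20, so w_p = -7*exp(x)/20.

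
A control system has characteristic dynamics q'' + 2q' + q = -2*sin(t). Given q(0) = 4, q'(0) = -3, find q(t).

q = 3*exp(-t) + cos(t)

Characteristic equation r² + 2r + 1 = 0 has discriminant (2)² - 4·(1) = 0, so r = -1 is a repeated root.
Hence q_h = (C1 + C2*t)*exp(-t).
Try q_p = A*cos(t) + B*sin(t). Substituting and equating the coefficients of cos(t) and sin(t) gives A = 1, B = 0, so q_p = cos(t).
General solution: q = C1*exp(-t) + C2*t*exp(-t) + cos(t).
Apply the initial conditions: q(0) = 1 + C1 = 4 and q'(0) = C2 - C1 = -3. Solving gives C1 = 3, C2 = 0.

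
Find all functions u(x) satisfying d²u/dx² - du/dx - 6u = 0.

u = C1*exp(3*x) + C2*exp(-2*x)

Characteristic equation r² - r - 6 = 0 factors as (r - 3)(r + 2) = 0, so r = 3, -2.
Hence u_h = C1*exp(3*x) + C2*exp(-2*x).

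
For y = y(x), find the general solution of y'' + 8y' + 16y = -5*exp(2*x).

y = -5*exp(2*x)/36 + C1*exp(-4*x) + C2*x*exp(-4*x)

Characteristic equation r² + 8r + 16 = 0 has discriminant (8)² - 4·(16) = 0, so r = -4 is a repeated root.
Hence y_h = (C1 + C2*x)*exp(-4*x).
Try y_p = A*exp(2*x). Substituting into the equation and dividing by exp(2*x) gives A = -5/36, so y_p = -5*exp(2*x)/36.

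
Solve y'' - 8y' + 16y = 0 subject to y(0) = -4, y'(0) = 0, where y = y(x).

y = -4*exp(4*x) + 16*x*exp(4*x)

Characteristic equation r² - 8r + 16 = 0 has discriminant (-8)² - 4·(16) = 0, so r = 4 is a repeated root.
Hence y_h = (C1 + C2*x)*exp(4*x).
Apply the initial conditions: y(0) = C1 = -4 and y'(0) = C2 + 4*C1 = 0. Solving gives C1 = -4, C2 = 16.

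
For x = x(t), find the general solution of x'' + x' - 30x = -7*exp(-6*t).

x = C1*exp(-6*t) + C2*exp(5*t) + 7*t*exp(-6*t)/11

Characteristic equation r² + r - 30 = 0 factors as (r + 6)(r - 5) = 0, so r = -6, 5.
Hence x_h = C1*exp(-6*t) + C2*exp(5*t).
Since exp(-6*t) solves the homogeneous equation (r = -6 is a root of multiplicity 1), multiply the trial by t. Try x_p = A*t*exp(-6*t). Substituting into the equation and dividing by exp(-6*t) gives A = 7/11, so x_p = 7*t*exp(-6*t)/11.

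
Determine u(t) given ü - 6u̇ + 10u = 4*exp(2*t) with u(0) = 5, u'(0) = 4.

Characteristic equation r² - 6r + 10 = 0 has discriminant (-6)² - 4·(10) = -4 < 0, so r = 3 ± i.
Hence u_h = C1*cos(t)*exp(3*t) + C2*exp(3*t)*sin(t).
Try u_p = A*exp(2*t). Substituting into the equation and dividing by exp(2*t) gives A = 2, so u_p = 2*exp(2*t).
General solution: u = 2*exp(2*t) + C1*cos(t)*exp(3*t) + C2*exp(3*t)*sin(t).
Apply the initial conditions: u(0) = 2 + C1 = 5 and u'(0) = 4 + C2 + 3*C1 = 4. Solving gives C1 = 3, C2 = -9.

u = 2*exp(2*t) - 9*exp(3*t)*sin(t) + 3*cos(t)*exp(3*t)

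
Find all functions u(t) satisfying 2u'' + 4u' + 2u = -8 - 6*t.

Divide through by 2: u'' + 2u' + u = -4 - 3*t.
Characteristic equation r² + 2r + 1 = 0 has discriminant (2)² - 4·(1) = 0, so r = -1 is a repeated root.
Hence u_h = (C1 + C2*t)*exp(-t).
For the particular solution try u_p = A0 + A1*t. Substituting and matching coefficients of each power of t gives A0 = 2, A1 = -3, so u_p = 2 - 3*t.

u = 2 - 3*t + C1*exp(-t) + C2*t*exp(-t)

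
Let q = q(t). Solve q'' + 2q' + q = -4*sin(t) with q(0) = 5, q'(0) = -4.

Characteristic equation r² + 2r + 1 = 0 has discriminant (2)² - 4·(1) = 0, so r = -1 is a repeated root.
Hence q_h = (C1 + C2*t)*exp(-t).
Try q_p = A*cos(t) + B*sin(t). Substituting and equating the coefficients of cos(t) and sin(t) gives A = 2, B = 0, so q_p = 2*cos(t).
General solution: q = 2*cos(t) + C1*exp(-t) + C2*t*exp(-t).
Apply the initial conditions: q(0) = 2 + C1 = 5 and q'(0) = C2 - C1 = -4. Solving gives C1 = 3, C2 = -1.

q = 2*cos(t) + 3*exp(-t) - t*exp(-t)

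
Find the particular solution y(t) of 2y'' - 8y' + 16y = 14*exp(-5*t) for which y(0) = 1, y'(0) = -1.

Divide through by 2: y'' - 4y' + 8y = 7*exp(-5*t).
Characteristic equation r² - 4r + 8 = 0 has discriminant (-4)² - 4·(8) = -16 < 0, so r = 2 ± 2i.
Hence y_h = C1*cos(2*t)*exp(2*t) + C2*exp(2*t)*sin(2*t).
Try y_p = A*exp(-5*t). Substituting into the equation and dividing by exp(-5*t) gives A = 7/53, so y_p = 7*exp(-5*t)/53.
General solution: y = 7*exp(-5*t)/53 + C1*cos(2*t)*exp(2*t) + C2*exp(2*t)*sin(2*t).
Apply the initial conditions: y(0) = 7/53 + C1 = 1 and y'(0) = -35/53 + 2*C1 + 2*C2 = -1. Solving gives C1 = 46/53, C2 = -55/53.

y = 7*exp(-5*t)/53 - 55*exp(2*t)*sin(2*t)/53 + 46*cos(2*t)*exp(2*t)/53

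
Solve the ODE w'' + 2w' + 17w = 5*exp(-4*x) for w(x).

Characteristic equation r² + 2r + 17 = 0 has discriminant (2)² - 4·(17) = -64 < 0, so r = -1 ± 4i.
Hence w_h = C1*cos(4*x)*exp(-x) + C2*exp(-x)*sin(4*x).
Try w_p = A*exp(-4*x). Substituting into the equation and dividing by exp(-4*x) gives A = 1/5, so w_p = exp(-4*x)/5.

w = exp(-4*x)/5 + C1*cos(4*x)*exp(-x) + C2*exp(-x)*sin(4*x)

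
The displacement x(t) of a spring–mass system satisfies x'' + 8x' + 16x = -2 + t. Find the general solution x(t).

Characteristic equation r² + 8r + 16 = 0 has discriminant (8)² - 4·(16) = 0, so r = -4 is a repeated root.
Hence x_h = (C1 + C2*t)*exp(-4*t).
For the particular solution try x_p = A0 + A1*t. Substituting and matching coefficients of each power of t gives A0 = -5/32, A1 = 1/16, so x_p = -5/32 + t/16.

x = -5/32 + t/16 + C1*exp(-4*t) + C2*t*exp(-4*t)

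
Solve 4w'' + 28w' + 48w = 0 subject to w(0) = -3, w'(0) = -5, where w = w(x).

Divide through by 4: w'' + 7w' + 12w = 0.
Characteristic equation r² + 7r + 12 = 0 factors as (r + 3)(r + 4) = 0, so r = -3, -4.
Hence w_h = C1*exp(-3*x) + C2*exp(-4*x).
Apply the initial conditions: w(0) = C1 + C2 = -3 and w'(0) = -4*C2 - 3*C1 = -5. Solving gives C1 = -17, C2 = 14.

w = -17*exp(-3*x) + 14*exp(-4*x)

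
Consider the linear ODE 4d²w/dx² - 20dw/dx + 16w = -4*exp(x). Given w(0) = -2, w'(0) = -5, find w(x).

Divide through by 4: w'' - 5w' + 4w = -exp(x).
Characteristic equation r² - 5r + 4 = 0 factors as (r - 4)(r - 1) = 0, so r = 4, 1.
Hence w_h = C1*exp(4*x) + C2*exp(x).
Since exp(x) solves the homogeneous equation (r = 1 is a root of multiplicity 1), multiply the trial by x. Try w_p = A*x*exp(x). Substituting into the equation and dividing by exp(x) gives A = 1/3, so w_p = x*exp(x)/3.
General solution: w = C1*exp(4*x) + C2*exp(x) + x*exp(x)/3.
Apply the initial conditions: w(0) = C1 + C2 = -2 and w'(0) = 1/3 + C2 + 4*C1 = -5. Solving gives C1 = -10/9, C2 = -8/9.

w = -10*exp(4*x)/9 - 8*exp(x)/9 + x*exp(x)/3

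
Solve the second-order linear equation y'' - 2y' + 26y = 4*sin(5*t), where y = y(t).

Characteristic equation r² - 2r + 26 = 0 has discriminant (-2)² - 4·(26) = -100 < 0, so r = 1 ± 5i.
Hence y_h = C1*cos(5*t)*exp(t) + C2*exp(t)*sin(5*t).
Try y_p = A*cos(5*t) + B*sin(5*t). Substituting and equating the coefficients of cos(5t) and sin(5t) gives A = 40/101, B = 4/101, so y_p = 4*sin(5*t)/101 + 40*cos(5*t)/101.

y = 4*sin(5*t)/101 + 40*cos(5*t)/101 + C1*cos(5*t)*exp(t) + C2*exp(t)*sin(5*t)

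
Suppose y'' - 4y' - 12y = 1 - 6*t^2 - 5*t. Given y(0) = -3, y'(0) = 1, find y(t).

Characteristic equation r² - 4r - 12 = 0 factors as (r - 6)(r + 2) = 0, so r = 6, -2.
Hence y_h = C1*exp(6*t) + C2*exp(-2*t).
For the particular solution try y_p = A0 + A1*t + A2*t^2. Substituting and matching coefficients of each power of t gives A0 = -1/36, A1 = 1/12, A2 = 1/2, so y_p = -1/36 + t^2/2 + t/12.
General solution: y = -1/36 + t^2/2 + t/12 + C1*exp(6*t) + C2*exp(-2*t).
Apply the initial conditions: y(0) = -1/36 + C1 + C2 = -3 and y'(0) = 1/12 - 2*C2 + 6*C1 = 1. Solving gives C1 = -181/288, C2 = -75/32.

y = -1/36 + t**2/2 - 181*exp(6*t)/288 - 75*exp(-2*t)/32 + t/12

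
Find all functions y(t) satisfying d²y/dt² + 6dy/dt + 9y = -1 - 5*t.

y = 7/27 - 5*t/9 + C1*exp(-3*t) + C2*t*exp(-3*t)

Characteristic equation r² + 6r + 9 = 0 has discriminant (6)² - 4·(9) = 0, so r = -3 is a repeated root.
Hence y_h = (C1 + C2*t)*exp(-3*t).
For the particular solution try y_p = A0 + A1*t. Substituting and matching coefficients of each power of t gives A0 = 7/27, A1 = -5/9, so y_p = 7/27 - 5*t/9.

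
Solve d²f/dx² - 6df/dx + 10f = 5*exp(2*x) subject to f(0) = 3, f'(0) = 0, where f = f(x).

Characteristic equation r² - 6r + 10 = 0 has discriminant (-6)² - 4·(10) = -4 < 0, so r = 3 ± i.
Hence f_h = C1*cos(x)*exp(3*x) + C2*exp(3*x)*sin(x).
Try f_p = A*exp(2*x). Substituting into the equation and dividing by exp(2*x) gives A = 5/2, so f_p = 5*exp(2*x)/2.
General solution: f = 5*exp(2*x)/2 + C1*cos(x)*exp(3*x) + C2*exp(3*x)*sin(x).
Apply the initial conditions: f(0) = 5/2 + C1 = 3 and f'(0) = 5 + C2 + 3*C1 = 0. Solving gives C1 = 1/2, C2 = -13/2.

f = 5*exp(2*x)/2 + cos(x)*exp(3*x)/2 - 13*exp(3*x)*sin(x)/2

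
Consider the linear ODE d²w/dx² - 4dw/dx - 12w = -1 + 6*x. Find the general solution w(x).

w = 1/4 - x/2 + C1*exp(6*x) + C2*exp(-2*x)

Characteristic equation r² - 4r - 12 = 0 factors as (r - 6)(r + 2) = 0, so r = 6, -2.
Hence w_h = C1*exp(6*x) + C2*exp(-2*x).
For the particular solution try w_p = A0 + A1*x. Substituting and matching coefficients of each power of x gives A0 = 1/4, A1 = -1/2, so w_p = 1/4 - x/2.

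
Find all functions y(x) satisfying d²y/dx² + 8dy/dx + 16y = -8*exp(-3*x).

y = -8*exp(-3*x) + C1*exp(-4*x) + C2*x*exp(-4*x)

Characteristic equation r² + 8r + 16 = 0 has discriminant (8)² - 4·(16) = 0, so r = -4 is a repeated root.
Hence y_h = (C1 + C2*x)*exp(-4*x).
Try y_p = A*exp(-3*x). Substituting into the equation and dividing by exp(-3*x) gives A = -8, so y_p = -8*exp(-3*x).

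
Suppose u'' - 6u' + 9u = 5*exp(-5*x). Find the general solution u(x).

u = 5*exp(-5*x)/64 + C1*exp(3*x) + C2*x*exp(3*x)

Characteristic equation r² - 6r + 9 = 0 has discriminant (-6)² - 4·(9) = 0, so r = 3 is a repeated root.
Hence u_h = (C1 + C2*x)*exp(3*x).
Try u_p = A*exp(-5*x). Substituting into the equation and dividing by exp(-5*x) gives A = 5/64, so u_p = 5*exp(-5*x)/64.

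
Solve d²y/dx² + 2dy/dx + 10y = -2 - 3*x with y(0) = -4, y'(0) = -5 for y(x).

y = -7/50 - 3*x/10 - 214*exp(-x)*sin(3*x)/75 - 193*cos(3*x)*exp(-x)/50

Characteristic equation r² + 2r + 10 = 0 has discriminant (2)² - 4·(10) = -36 < 0, so r = -1 ± 3i.
Hence y_h = C1*cos(3*x)*exp(-x) + C2*exp(-x)*sin(3*x).
For the particular solution try y_p = A0 + A1*x. Substituting and matching coefficients of each power of x gives A0 = -7/50, A1 = -3/10, so y_p = -7/50 - 3*x/10.
General solution: y = -7/50 - 3*x/10 + C1*cos(3*x)*exp(-x) + C2*exp(-x)*sin(3*x).
Apply the initial conditions: y(0) = -7/50 + C1 = -4 and y'(0) = -3/10 - C1 + 3*C2 = -5. Solving gives C1 = -193/50, C2 = -214/75.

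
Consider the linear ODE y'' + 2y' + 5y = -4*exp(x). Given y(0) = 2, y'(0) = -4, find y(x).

Characteristic equation r² + 2r + 5 = 0 has discriminant (2)² - 4·(5) = -16 < 0, so r = -1 ± 2i.
Hence y_h = C1*cos(2*x)*exp(-x) + C2*exp(-x)*sin(2*x).
Try y_p = A*exp(x). Substituting into the equation and dividing by exp(x) gives A = -1/2, so y_p = -exp(x)/2.
General solution: y = -exp(x)/2 + C1*cos(2*x)*exp(-x) + C2*exp(-x)*sin(2*x).
Apply the initial conditions: y(0) = -1/2 + C1 = 2 and y'(0) = -1/2 - C1 + 2*C2 = -4. Solving gives C1 = 5/2, C2 = -1/2.

y = -exp(x)/2 - exp(-x)*sin(2*x)/2 + 5*cos(2*x)*exp(-x)/2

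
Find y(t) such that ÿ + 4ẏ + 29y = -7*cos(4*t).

y = -112*sin(4*t)/425 - 91*cos(4*t)/425 + C1*cos(5*t)*exp(-2*t) + C2*exp(-2*t)*sin(5*t)

Characteristic equation r² + 4r + 29 = 0 has discriminant (4)² - 4·(29) = -100 < 0, so r = -2 ± 5i.
Hence y_h = C1*cos(5*t)*exp(-2*t) + C2*exp(-2*t)*sin(5*t).
Try y_p = A*cos(4*t) + B*sin(4*t). Substituting and equating the coefficients of cos(4t) and sin(4t) gives A = -91/425, B = -112/425, so y_p = -112*sin(4*t)/425 - 91*cos(4*t)/425.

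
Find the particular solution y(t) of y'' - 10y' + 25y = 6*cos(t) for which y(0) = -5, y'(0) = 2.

Characteristic equation r² - 10r + 25 = 0 has discriminant (-10)² - 4·(25) = 0, so r = 5 is a repeated root.
Hence y_h = (C1 + C2*t)*exp(5*t).
Try y_p = A*cos(t) + B*sin(t). Substituting and equating the coefficients of cos(t) and sin(t) gives A = 36/169, B = -15/169, so y_p = -15*sin(t)/169 + 36*cos(t)/169.
General solution: y = -15*sin(t)/169 + 36*cos(t)/169 + C1*exp(5*t) + C2*t*exp(5*t).
Apply the initial conditions: y(0) = 36/169 + C1 = -5 and y'(0) = -15/169 + C2 + 5*C1 = 2. Solving gives C1 = -881/169, C2 = 366/13.

y = -881*exp(5*t)/169 - 15*sin(t)/169 + 36*cos(t)/169 + 366*t*exp(5*t)/13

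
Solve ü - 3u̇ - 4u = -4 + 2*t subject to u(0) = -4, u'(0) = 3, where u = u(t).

Characteristic equation r² - 3r - 4 = 0 factors as (r - 4)(r + 1) = 0, so r = 4, -1.
Hence u_h = C1*exp(4*t) + C2*exp(-t).
For the particular solution try u_p = A0 + A1*t. Substituting and matching coefficients of each power of t gives A0 = 11/8, A1 = -1/2, so u_p = 11/8 - t/2.
General solution: u = 11/8 - t/2 + C1*exp(4*t) + C2*exp(-t).
Apply the initial conditions: u(0) = 11/8 + C1 + C2 = -4 and u'(0) = -1/2 - C2 + 4*C1 = 3. Solving gives C1 = -3/8, C2 = -5.

u = 11/8 - 5*exp(-t) - 3*exp(4*t)/8 - t/2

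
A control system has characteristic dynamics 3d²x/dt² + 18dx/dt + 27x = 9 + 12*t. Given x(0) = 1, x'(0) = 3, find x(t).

Divide through by 3: x'' + 6x' + 9x = 3 + 4*t.
Characteristic equation r² + 6r + 9 = 0 has discriminant (6)² - 4·(9) = 0, so r = -3 is a repeated root.
Hence x_h = (C1 + C2*t)*exp(-3*t).
For the particular solution try x_p = A0 + A1*t. Substituting and matching coefficients of each power of t gives A0 = 1/27, A1 = 4/9, so x_p = 1/27 + 4*t/9.
General solution: x = 1/27 + 4*t/9 + C1*exp(-3*t) + C2*t*exp(-3*t).
Apply the initial conditions: x(0) = 1/27 + C1 = 1 and x'(0) = 4/9 + C2 - 3*C1 = 3. Solving gives C1 = 26/27, C2 = 49/9.

x = 1/27 + 4*t/9 + 26*exp(-3*t)/27 + 49*t*exp(-3*t)/9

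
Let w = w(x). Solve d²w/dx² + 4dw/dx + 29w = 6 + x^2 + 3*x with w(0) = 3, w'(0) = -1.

Characteristic equation r² + 4r + 29 = 0 has discriminant (4)² - 4·(29) = -100 < 0, so r = -2 ± 5i.
Hence w_h = C1*cos(5*x)*exp(-2*x) + C2*exp(-2*x)*sin(5*x).
For the particular solution try w_p = A0 + A1*x + A2*x^2. Substituting and matching coefficients of each power of x gives A0 = 4672/24389, A1 = 79/841, A2 = 1/29, so w_p = 4672/24389 + x^2/29 + 79*x/841.
General solution: w = 4672/24389 + x^2/29 + 79*x/841 + C1*cos(5*x)*exp(-2*x) + C2*exp(-2*x)*sin(5*x).
Apply the initial conditions: w(0) = 4672/24389 + C1 = 3 and w'(0) = 79/841 - 2*C1 + 5*C2 = -1. Solving gives C1 = 68495/24389, C2 = 22062/24389.

w = 4672/24389 + x**2/29 + 79*x/841 + 22062*exp(-2*x)*sin(5*x)/24389 + 68495*cos(5*x)*exp(-2*x)/24389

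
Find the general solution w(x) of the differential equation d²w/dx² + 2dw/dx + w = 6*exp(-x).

Characteristic equation r² + 2r + 1 = 0 has discriminant (2)² - 4·(1) = 0, so r = -1 is a repeated root.
Hence w_h = (C1 + C2*x)*exp(-x).
Since exp(-x) solves the homogeneous equation (r = -1 is a root of multiplicity 2), multiply the trial by x^2. Try w_p = A*x^2*exp(-x). Substituting into the equation and dividing by exp(-x) gives A = 3, so w_p = 3*x^2*exp(-x).

w = C1*exp(-x) + 3*x**2*exp(-x) + C2*x*exp(-x)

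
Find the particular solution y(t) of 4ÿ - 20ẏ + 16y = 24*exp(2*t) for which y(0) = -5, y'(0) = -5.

y = -3*exp(t) - 3*exp(2*t) + exp(4*t)

Divide through by 4: y'' - 5y' + 4y = 6*exp(2*t).
Characteristic equation r² - 5r + 4 = 0 factors as (r - 4)(r - 1) = 0, so r = 4, 1.
Hence y_h = C1*exp(4*t) + C2*exp(t).
Try y_p = A*exp(2*t). Substituting into the equation and dividing by exp(2*t) gives A = -3, so y_p = -3*exp(2*t).
General solution: y = -3*exp(2*t) + C1*exp(4*t) + C2*exp(t).
Apply the initial conditions: y(0) = -3 + C1 + C2 = -5 and y'(0) = -6 + C2 + 4*C1 = -5. Solving gives C1 = 1, C2 = -3.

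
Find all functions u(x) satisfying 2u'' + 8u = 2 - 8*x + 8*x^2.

u = -1/4 + x**2 - x + C1*cos(2*x) + C2*sin(2*x)

Divide through by 2: u'' + 4u = 1 - 4*x + 4*x^2.
Characteristic equation r² + 4 = 0 has discriminant (0)² - 4·(4) = -16 < 0, so r = ± 2i.
Hence u_h = C1*cos(2*x) + C2*sin(2*x).
For the particular solution try u_p = A0 + A1*x + A2*x^2. Substituting and matching coefficients of each power of x gives A0 = -1/4, A1 = -1, A2 = 1, so u_p = -1/4 + x^2 - x.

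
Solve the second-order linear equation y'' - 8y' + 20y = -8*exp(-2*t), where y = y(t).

y = -exp(-2*t)/5 + C1*cos(2*t)*exp(4*t) + C2*exp(4*t)*sin(2*t)

Characteristic equation r² - 8r + 20 = 0 has discriminant (-8)² - 4·(20) = -16 < 0, so r = 4 ± 2i.
Hence y_h = C1*cos(2*t)*exp(4*t) + C2*exp(4*t)*sin(2*t).
Try y_p = A*exp(-2*t). Substituting into the equation and dividing by exp(-2*t) gives A = -1/5, so y_p = -exp(-2*t)/5.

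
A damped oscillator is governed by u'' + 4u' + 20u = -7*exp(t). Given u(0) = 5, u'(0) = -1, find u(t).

Characteristic equation r² + 4r + 20 = 0 has discriminant (4)² - 4·(20) = -64 < 0, so r = -2 ± 4i.
Hence u_h = C1*cos(4*t)*exp(-2*t) + C2*exp(-2*t)*sin(4*t).
Try u_p = A*exp(t). Substituting into the equation and dividing by exp(t) gives A = -7/25, so u_p = -7*exp(t)/25.
General solution: u = -7*exp(t)/25 + C1*cos(4*t)*exp(-2*t) + C2*exp(-2*t)*sin(4*t).
Apply the initial conditions: u(0) = -7/25 + C1 = 5 and u'(0) = -7/25 - 2*C1 + 4*C2 = -1. Solving gives C1 = 132/25, C2 = 123/50.

u = -7*exp(t)/25 + 123*exp(-2*t)*sin(4*t)/50 + 132*cos(4*t)*exp(-2*t)/25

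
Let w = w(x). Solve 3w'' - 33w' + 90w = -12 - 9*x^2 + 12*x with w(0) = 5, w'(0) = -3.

Divide through by 3: w'' - 11w' + 30w = -4 - 3*x^2 + 4*x.
Characteristic equation r² - 11r + 30 = 0 factors as (r - 6)(r - 5) = 0, so r = 6, 5.
Hence w_h = C1*exp(6*x) + C2*exp(5*x).
For the particular solution try w_p = A0 + A1*x + A2*x^2. Substituting and matching coefficients of each power of x gives A0 = -157/1500, A1 = 3/50, A2 = -1/10, so w_p = -157/1500 - x^2/10 + 3*x/50.
General solution: w = -157/1500 - x^2/10 + 3*x/50 + C1*exp(6*x) + C2*exp(5*x).
Apply the initial conditions: w(0) = -157/1500 + C1 + C2 = 5 and w'(0) = 3/50 + 5*C2 + 6*C1 = -3. Solving gives C1 = -343/12, C2 = 4211/125.

w = -157/1500 - 343*exp(6*x)/12 - x**2/10 + 3*x/50 + 4211*exp(5*x)/125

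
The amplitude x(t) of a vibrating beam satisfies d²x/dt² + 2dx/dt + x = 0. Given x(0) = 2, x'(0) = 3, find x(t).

Characteristic equation r² + 2r + 1 = 0 has discriminant (2)² - 4·(1) = 0, so r = -1 is a repeated root.
Hence x_h = (C1 + C2*t)*exp(-t).
Apply the initial conditions: x(0) = C1 = 2 and x'(0) = C2 - C1 = 3. Solving gives C1 = 2, C2 = 5.

x = 2*exp(-t) + 5*t*exp(-t)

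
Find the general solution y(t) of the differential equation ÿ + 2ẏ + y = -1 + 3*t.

Characteristic equation r² + 2r + 1 = 0 has discriminant (2)² - 4·(1) = 0, so r = -1 is a repeated root.
Hence y_h = (C1 + C2*t)*exp(-t).
For the particular solution try y_p = A0 + A1*t. Substituting and matching coefficients of each power of t gives A0 = -7, A1 = 3, so y_p = -7 + 3*t.

y = -7 + 3*t + C1*exp(-t) + C2*t*exp(-t)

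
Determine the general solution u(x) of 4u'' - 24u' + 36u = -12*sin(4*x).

u = -72*cos(4*x)/625 + 21*sin(4*x)/625 + C1*exp(3*x) + C2*x*exp(3*x)

Divide through by 4: u'' - 6u' + 9u = -3*sin(4*x).
Characteristic equation r² - 6r + 9 = 0 has discriminant (-6)² - 4·(9) = 0, so r = 3 is a repeated root.
Hence u_h = (C1 + C2*x)*exp(3*x).
Try u_p = A*cos(4*x) + B*sin(4*x). Substituting and equating the coefficients of cos(4x) and sin(4x) gives A = -72/625, B = 21/625, so u_p = -72*cos(4*x)/625 + 21*sin(4*x)/625.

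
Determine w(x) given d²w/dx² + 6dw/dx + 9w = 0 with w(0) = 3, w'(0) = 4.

Characteristic equation r² + 6r + 9 = 0 has discriminant (6)² - 4·(9) = 0, so r = -3 is a repeated root.
Hence w_h = (C1 + C2*x)*exp(-3*x).
Apply the initial conditions: w(0) = C1 = 3 and w'(0) = C2 - 3*C1 = 4. Solving gives C1 = 3, C2 = 13.

w = 3*exp(-3*x) + 13*x*exp(-3*x)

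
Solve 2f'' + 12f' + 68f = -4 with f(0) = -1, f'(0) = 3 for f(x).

f = -1/17 - 16*cos(5*x)*exp(-3*x)/17 + 3*exp(-3*x)*sin(5*x)/85

Divide through by 2: f'' + 6f' + 34f = -2.
Characteristic equation r² + 6r + 34 = 0 has discriminant (6)² - 4·(34) = -100 < 0, so r = -3 ± 5i.
Hence f_h = C1*cos(5*x)*exp(-3*x) + C2*exp(-3*x)*sin(5*x).
For the particular solution try f_p = A0. Substituting and matching coefficients of each power of x gives A0 = -1/17, so f_p = -1/17.
General solution: f = -1/17 + C1*cos(5*x)*exp(-3*x) + C2*exp(-3*x)*sin(5*x).
Apply the initial conditions: f(0) = -1/17 + C1 = -1 and f'(0) = -3*C1 + 5*C2 = 3. Solving gives C1 = -16/17, C2 = 3/85.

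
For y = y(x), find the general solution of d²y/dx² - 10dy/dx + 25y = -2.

y = -2/25 + C1*exp(5*x) + C2*x*exp(5*x)

Characteristic equation r² - 10r + 25 = 0 has discriminant (-10)² - 4·(25) = 0, so r = 5 is a repeated root.
Hence y_h = (C1 + C2*x)*exp(5*x).
For the particular solution try y_p = A0. Substituting and matching coefficients of each power of x gives A0 = -2/25, so y_p = -2/25.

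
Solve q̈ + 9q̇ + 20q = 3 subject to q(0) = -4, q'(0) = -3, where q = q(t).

q = 3/20 - 95*exp(-4*t)/4 + 98*exp(-5*t)/5

Characteristic equation r² + 9r + 20 = 0 factors as (r + 4)(r + 5) = 0, so r = -4, -5.
Hence q_h = C1*exp(-4*t) + C2*exp(-5*t).
For the particular solution try q_p = A0. Substituting and matching coefficients of each power of t gives A0 = 3/20, so q_p = 3/20.
General solution: q = 3/20 + C1*exp(-4*t) + C2*exp(-5*t).
Apply the initial conditions: q(0) = 3/20 + C1 + C2 = -4 and q'(0) = -5*C2 - 4*C1 = -3. Solving gives C1 = -95/4, C2 = 98/5.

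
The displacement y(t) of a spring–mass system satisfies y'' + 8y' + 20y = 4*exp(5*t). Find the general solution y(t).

y = 4*exp(5*t)/85 + C1*cos(2*t)*exp(-4*t) + C2*exp(-4*t)*sin(2*t)

Characteristic equation r² + 8r + 20 = 0 has discriminant (8)² - 4·(20) = -16 < 0, so r = -4 ± 2i.
Hence y_h = C1*cos(2*t)*exp(-4*t) + C2*exp(-4*t)*sin(2*t).
Try y_p = A*exp(5*t). Substituting into the equation and dividing by exp(5*t) gives A = 4/85, so y_p = 4*exp(5*t)/85.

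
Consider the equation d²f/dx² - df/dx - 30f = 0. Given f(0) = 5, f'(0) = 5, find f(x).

Characteristic equation r² - r - 30 = 0 factors as (r - 6)(r + 5) = 0, so r = 6, -5.
Hence f_h = C1*exp(6*x) + C2*exp(-5*x).
Apply the initial conditions: f(0) = C1 + C2 = 5 and f'(0) = -5*C2 + 6*C1 = 5. Solving gives C1 = 30/11, C2 = 25/11.

f = 25*exp(-5*x)/11 + 30*exp(6*x)/11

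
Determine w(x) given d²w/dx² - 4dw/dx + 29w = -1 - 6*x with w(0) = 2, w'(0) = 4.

Characteristic equation r² - 4r + 29 = 0 has discriminant (-4)² - 4·(29) = -100 < 0, so r = 2 ± 5i.
Hence w_h = C1*cos(5*x)*exp(2*x) + C2*exp(2*x)*sin(5*x).
For the particular solution try w_p = A0 + A1*x. Substituting and matching coefficients of each power of x gives A0 = -53/841, A1 = -6/29, so w_p = -53/841 - 6*x/29.
General solution: w = -53/841 - 6*x/29 + C1*cos(5*x)*exp(2*x) + C2*exp(2*x)*sin(5*x).
Apply the initial conditions: w(0) = -53/841 + C1 = 2 and w'(0) = -6/29 + 2*C1 + 5*C2 = 4. Solving gives C1 = 1735/841, C2 = 68/4205.

w = -53/841 - 6*x/29 + 68*exp(2*x)*sin(5*x)/4205 + 1735*cos(5*x)*exp(2*x)/841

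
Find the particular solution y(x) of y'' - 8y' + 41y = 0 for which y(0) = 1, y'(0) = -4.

Characteristic equation r² - 8r + 41 = 0 has discriminant (-8)² - 4·(41) = -100 < 0, so r = 4 ± 5i.
Hence y_h = C1*cos(5*x)*exp(4*x) + C2*exp(4*x)*sin(5*x).
Apply the initial conditions: y(0) = C1 = 1 and y'(0) = 4*C1 + 5*C2 = -4. Solving gives C1 = 1, C2 = -8/5.

y = cos(5*x)*exp(4*x) - 8*exp(4*x)*sin(5*x)/5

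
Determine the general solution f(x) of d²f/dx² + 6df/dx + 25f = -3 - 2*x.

Characteristic equation r² + 6r + 25 = 0 has discriminant (6)² - 4·(25) = -64 < 0, so r = -3 ± 4i.
Hence f_h = C1*cos(4*x)*exp(-3*x) + C2*exp(-3*x)*sin(4*x).
For the particular solution try f_p = A0 + A1*x. Substituting and matching coefficients of each power of x gives A0 = -63/625, A1 = -2/25, so f_p = -63/625 - 2*x/25.

f = -63/625 - 2*x/25 + C1*cos(4*x)*exp(-3*x) + C2*exp(-3*x)*sin(4*x)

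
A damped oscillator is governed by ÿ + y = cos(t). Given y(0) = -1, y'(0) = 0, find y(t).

Characteristic equation r² + 1 = 0 has discriminant (0)² - 4·(1) = -4 < 0, so r = ± i.
Hence y_h = C1*cos(t) + C2*sin(t).
Since ±1i are characteristic roots, multiply the trial by t. Try y_p = t*(A*cos(t) + B*sin(t)). Substituting and equating the coefficients of cos(t) and sin(t) gives A = 0, B = 1/2, so y_p = t*sin(t)/2.
General solution: y = C1*cos(t) + C2*sin(t) + t*sin(t)/2.
Apply the initial conditions: y(0) = C1 = -1 and y'(0) = C2 = 0. Solving gives C1 = -1, C2 = 0.

y = -cos(t) + t*sin(t)/2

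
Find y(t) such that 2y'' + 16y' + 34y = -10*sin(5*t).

y = 5*sin(5*t)/208 + 25*cos(5*t)/208 + C1*cos(t)*exp(-4*t) + C2*exp(-4*t)*sin(t)

Divide through by 2: y'' + 8y' + 17y = -5*sin(5*t).
Characteristic equation r² + 8r + 17 = 0 has discriminant (8)² - 4·(17) = -4 < 0, so r = -4 ± i.
Hence y_h = C1*cos(t)*exp(-4*t) + C2*exp(-4*t)*sin(t).
Try y_p = A*cos(5*t) + B*sin(5*t). Substituting and equating the coefficients of cos(5t) and sin(5t) gives A = 25/208, B = 5/208, so y_p = 5*sin(5*t)/208 + 25*cos(5*t)/208.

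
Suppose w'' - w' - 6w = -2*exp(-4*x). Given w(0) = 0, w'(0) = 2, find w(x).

Characteristic equation r² - r - 6 = 0 factors as (r + 2)(r - 3) = 0, so r = -2, 3.
Hence w_h = C1*exp(-2*x) + C2*exp(3*x).
Try w_p = A*exp(-4*x). Substituting into the equation and dividing by exp(-4*x) gives A = -1/7, so w_p = -exp(-4*x)/7.
General solution: w = -exp(-4*x)/7 + C1*exp(-2*x) + C2*exp(3*x).
Apply the initial conditions: w(0) = -1/7 + C1 + C2 = 0 and w'(0) = 4/7 - 2*C1 + 3*C2 = 2. Solving gives C1 = -1/5, C2 = 12/35.

w = -exp(-2*x)/5 - exp(-4*x)/7 + 12*exp(3*x)/35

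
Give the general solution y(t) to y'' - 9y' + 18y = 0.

Characteristic equation r² - 9r + 18 = 0 factors as (r - 3)(r - 6) = 0, so r = 3, 6.
Hence y_h = C1*exp(3*t) + C2*exp(6*t).

y = C1*exp(3*t) + C2*exp(6*t)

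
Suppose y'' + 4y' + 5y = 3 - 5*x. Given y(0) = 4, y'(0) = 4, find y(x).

y = 7/5 - x + 13*cos(x)*exp(-2*x)/5 + 51*exp(-2*x)*sin(x)/5

Characteristic equation r² + 4r + 5 = 0 has discriminant (4)² - 4·(5) = -4 < 0, so r = -2 ± i.
Hence y_h = C1*cos(x)*exp(-2*x) + C2*exp(-2*x)*sin(x).
For the particular solution try y_p = A0 + A1*x. Substituting and matching coefficients of each power of x gives A0 = 7/5, A1 = -1, so y_p = 7/5 - x.
General solution: y = 7/5 - x + C1*cos(x)*exp(-2*x) + C2*exp(-2*x)*sin(x).
Apply the initial conditions: y(0) = 7/5 + C1 = 4 and y'(0) = -1 + C2 - 2*C1 = 4. Solving gives C1 = 13/5, C2 = 51/5.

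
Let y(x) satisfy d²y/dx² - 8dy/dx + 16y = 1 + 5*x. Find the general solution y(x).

Characteristic equation r² - 8r + 16 = 0 has discriminant (-8)² - 4·(16) = 0, so r = 4 is a repeated root.
Hence y_h = (C1 + C2*x)*exp(4*x).
For the particular solution try y_p = A0 + A1*x. Substituting and matching coefficients of each power of x gives A0 = 7/32, A1 = 5/16, so y_p = 7/32 + 5*x/16.

y = 7/32 + 5*x/16 + C1*exp(4*x) + C2*x*exp(4*x)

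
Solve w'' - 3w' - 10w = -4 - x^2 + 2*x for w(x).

w = 249/500 - 13*x/50 + x**2/10 + C1*exp(-2*x) + C2*exp(5*x)

Characteristic equation r² - 3r - 10 = 0 factors as (r + 2)(r - 5) = 0, so r = -2, 5.
Hence w_h = C1*exp(-2*x) + C2*exp(5*x).
For the particular solution try w_p = A0 + A1*x + A2*x^2. Substituting and matching coefficients of each power of x gives A0 = 249/500, A1 = -13/50, A2 = 1/10, so w_p = 249/500 - 13*x/50 + x^2/10.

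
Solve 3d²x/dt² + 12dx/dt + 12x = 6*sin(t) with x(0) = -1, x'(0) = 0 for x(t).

Divide through by 3: x'' + 4x' + 4x = 2*sin(t).
Characteristic equation r² + 4r + 4 = 0 has discriminant (4)² - 4·(4) = 0, so r = -2 is a repeated root.
Hence x_h = (C1 + C2*t)*exp(-2*t).
Try x_p = A*cos(t) + B*sin(t). Substituting and equating the coefficients of cos(t) and sin(t) gives A = -8/25, B = 6/25, so x_p = -8*cos(t)/25 + 6*sin(t)/25.
General solution: x = -8*cos(t)/25 + 6*sin(t)/25 + C1*exp(-2*t) + C2*t*exp(-2*t).
Apply the initial conditions: x(0) = -8/25 + C1 = -1 and x'(0) = 6/25 + C2 - 2*C1 = 0. Solving gives C1 = -17/25, C2 = -8/5.

x = -17*exp(-2*t)/25 - 8*cos(t)/25 + 6*sin(t)/25 - 8*t*exp(-2*t)/5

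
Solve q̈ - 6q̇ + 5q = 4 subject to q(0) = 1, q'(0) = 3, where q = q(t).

Characteristic equation r² - 6r + 5 = 0 factors as (r - 1)(r - 5) = 0, so r = 1, 5.
Hence q_h = C1*exp(t) + C2*exp(5*t).
For the particular solution try q_p = A0. Substituting and matching coefficients of each power of t gives A0 = 4/5, so q_p = 4/5.
General solution: q = 4/5 + C1*exp(t) + C2*exp(5*t).
Apply the initial conditions: q(0) = 4/5 + C1 + C2 = 1 and q'(0) = C1 + 5*C2 = 3. Solving gives C1 = -1/2, C2 = 7/10.

q = 4/5 - exp(t)/2 + 7*exp(5*t)/10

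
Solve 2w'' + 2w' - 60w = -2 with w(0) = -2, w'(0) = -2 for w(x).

w = 1/30 - 71*exp(5*x)/55 - 49*exp(-6*x)/66

Divide through by 2: w'' + w' - 30w = -1.
Characteristic equation r² + r - 30 = 0 factors as (r - 5)(r + 6) = 0, so r = 5, -6.
Hence w_h = C1*exp(5*x) + C2*exp(-6*x).
For the particular solution try w_p = A0. Substituting and matching coefficients of each power of x gives A0 = 1/30, so w_p = 1/30.
General solution: w = 1/30 + C1*exp(5*x) + C2*exp(-6*x).
Apply the initial conditions: w(0) = 1/30 + C1 + C2 = -2 and w'(0) = -6*C2 + 5*C1 = -2. Solving gives C1 = -71/55, C2 = -49/66.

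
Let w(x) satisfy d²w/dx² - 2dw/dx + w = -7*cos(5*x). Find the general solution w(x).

Characteristic equation r² - 2r + 1 = 0 has discriminant (-2)² - 4·(1) = 0, so r = 1 is a repeated root.
Hence w_h = (C1 + C2*x)*exp(x).
Try w_p = A*cos(5*x) + B*sin(5*x). Substituting and equating the coefficients of cos(5x) and sin(5x) gives A = 42/169, B = 35/338, so w_p = 35*sin(5*x)/338 + 42*cos(5*x)/169.

w = 35*sin(5*x)/338 + 42*cos(5*x)/169 + C1*exp(x) + C2*x*exp(x)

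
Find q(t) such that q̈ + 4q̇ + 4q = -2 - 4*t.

q = 1/2 - t + C1*exp(-2*t) + C2*t*exp(-2*t)

Characteristic equation r² + 4r + 4 = 0 has discriminant (4)² - 4·(4) = 0, so r = -2 is a repeated root.
Hence q_h = (C1 + C2*t)*exp(-2*t).
For the particular solution try q_p = A0 + A1*t. Substituting and matching coefficients of each power of t gives A0 = 1/2, A1 = -1, so q_p = 1/2 - t.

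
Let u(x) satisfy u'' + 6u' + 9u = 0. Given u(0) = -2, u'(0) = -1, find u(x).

u = -2*exp(-3*x) - 7*x*exp(-3*x)

Characteristic equation r² + 6r + 9 = 0 has discriminant (6)² - 4·(9) = 0, so r = -3 is a repeated root.
Hence u_h = (C1 + C2*x)*exp(-3*x).
Apply the initial conditions: u(0) = C1 = -2 and u'(0) = C2 - 3*C1 = -1. Solving gives C1 = -2, C2 = -7.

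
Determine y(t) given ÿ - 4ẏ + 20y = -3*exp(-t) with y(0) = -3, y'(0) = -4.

Characteristic equation r² - 4r + 20 = 0 has discriminant (-4)² - 4·(20) = -64 < 0, so r = 2 ± 4i.
Hence y_h = C1*cos(4*t)*exp(2*t) + C2*exp(2*t)*sin(4*t).
Try y_p = A*exp(-t). Substituting into the equation and dividing by exp(-t) gives A = -3/25, so y_p = -3*exp(-t)/25.
General solution: y = -3*exp(-t)/25 + C1*cos(4*t)*exp(2*t) + C2*exp(2*t)*sin(4*t).
Apply the initial conditions: y(0) = -3/25 + C1 = -3 and y'(0) = 3/25 + 2*C1 + 4*C2 = -4. Solving gives C1 = -72/25, C2 = 41/100.

y = -3*exp(-t)/25 - 72*cos(4*t)*exp(2*t)/25 + 41*exp(2*t)*sin(4*t)/100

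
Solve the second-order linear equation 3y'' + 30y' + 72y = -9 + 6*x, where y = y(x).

y = -23/144 + x/12 + C1*exp(-4*x) + C2*exp(-6*x)

Divide through by 3: y'' + 10y' + 24y = -3 + 2*x.
Characteristic equation r² + 10r + 24 = 0 factors as (r + 4)(r + 6) = 0, so r = -4, -6.
Hence y_h = C1*exp(-4*x) + C2*exp(-6*x).
For the particular solution try y_p = A0 + A1*x. Substituting and matching coefficients of each power of x gives A0 = -23/144, A1 = 1/12, so y_p = -23/144 + x/12.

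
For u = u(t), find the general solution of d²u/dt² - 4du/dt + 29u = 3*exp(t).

Characteristic equation r² - 4r + 29 = 0 has discriminant (-4)² - 4·(29) = -100 < 0, so r = 2 ± 5i.
Hence u_h = C1*cos(5*t)*exp(2*t) + C2*exp(2*t)*sin(5*t).
Try u_p = A*exp(t). Substituting into the equation and dividing by exp(t) gives A = 3/26, so u_p = 3*exp(t)/26.

u = 3*exp(t)/26 + C1*cos(5*t)*exp(2*t) + C2*exp(2*t)*sin(5*t)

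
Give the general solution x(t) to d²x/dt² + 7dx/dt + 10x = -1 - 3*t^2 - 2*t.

Characteristic equation r² + 7r + 10 = 0 factors as (r + 2)(r + 5) = 0, so r = -2, -5.
Hence x_h = C1*exp(-2*t) + C2*exp(-5*t).
For the particular solution try x_p = A0 + A1*t + A2*t^2. Substituting and matching coefficients of each power of t gives A0 = -97/500, A1 = 11/50, A2 = -3/10, so x_p = -97/500 - 3*t^2/10 + 11*t/50.

x = -97/500 - 3*t**2/10 + 11*t/50 + C1*exp(-2*t) + C2*exp(-5*t)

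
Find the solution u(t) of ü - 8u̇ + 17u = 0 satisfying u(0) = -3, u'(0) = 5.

u = -3*cos(t)*exp(4*t) + 17*exp(4*t)*sin(t)

Characteristic equation r² - 8r + 17 = 0 has discriminant (-8)² - 4·(17) = -4 < 0, so r = 4 ± i.
Hence u_h = C1*cos(t)*exp(4*t) + C2*exp(4*t)*sin(t).
Apply the initial conditions: u(0) = C1 = -3 and u'(0) = C2 + 4*C1 = 5. Solving gives C1 = -3, C2 = 17.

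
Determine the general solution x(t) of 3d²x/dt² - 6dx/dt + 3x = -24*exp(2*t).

Divide through by 3: x'' - 2x' + x = -8*exp(2*t).
Characteristic equation r² - 2r + 1 = 0 has discriminant (-2)² - 4·(1) = 0, so r = 1 is a repeated root.
Hence x_h = (C1 + C2*t)*exp(t).
Try x_p = A*exp(2*t). Substituting into the equation and dividing by exp(2*t) gives A = -8, so x_p = -8*exp(2*t).

x = -8*exp(2*t) + C1*exp(t) + C2*t*exp(t)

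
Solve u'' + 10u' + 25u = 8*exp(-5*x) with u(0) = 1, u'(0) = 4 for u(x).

Characteristic equation r² + 10r + 25 = 0 has discriminant (10)² - 4·(25) = 0, so r = -5 is a repeated root.
Hence u_h = (C1 + C2*x)*exp(-5*x).
Since exp(-5*x) solves the homogeneous equation (r = -5 is a root of multiplicity 2), multiply the trial by x^2. Try u_p = A*x^2*exp(-5*x). Substituting into the equation and dividing by exp(-5*x) gives A = 4, so u_p = 4*x^2*exp(-5*x).
General solution: u = C1*exp(-5*x) + 4*x^2*exp(-5*x) + C2*x*exp(-5*x).
Apply the initial conditions: u(0) = C1 = 1 and u'(0) = C2 - 5*C1 = 4. Solving gives C1 = 1, C2 = 9.

u = 4*x**2*exp(-5*x) + 9*x*exp(-5*x) + exp(-5*x)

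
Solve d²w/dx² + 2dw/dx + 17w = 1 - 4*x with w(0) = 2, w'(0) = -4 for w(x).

Characteristic equation r² + 2r + 17 = 0 has discriminant (2)² - 4·(17) = -64 < 0, so r = -1 ± 4i.
Hence w_h = C1*cos(4*x)*exp(-x) + C2*exp(-x)*sin(4*x).
For the particular solution try w_p = A0 + A1*x. Substituting and matching coefficients of each power of x gives A0 = 25/289, A1 = -4/17, so w_p = 25/289 - 4*x/17.
General solution: w = 25/289 - 4*x/17 + C1*cos(4*x)*exp(-x) + C2*exp(-x)*sin(4*x).
Apply the initial conditions: w(0) = 25/289 + C1 = 2 and w'(0) = -4/17 - C1 + 4*C2 = -4. Solving gives C1 = 553/289, C2 = -535/1156.

w = 25/289 - 4*x/17 - 535*exp(-x)*sin(4*x)/1156 + 553*cos(4*x)*exp(-x)/289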